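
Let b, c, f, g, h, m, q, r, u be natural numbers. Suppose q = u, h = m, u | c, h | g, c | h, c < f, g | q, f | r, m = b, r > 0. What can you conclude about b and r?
b < r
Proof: Since q = u and g | q, g | u. h | g, so h | u. Because u | c, h | c. Since c | h, c = h. h = m, so c = m. m = b, so c = b. f | r and r > 0, hence f ≤ r. Since c < f, c < r. c = b, so b < r.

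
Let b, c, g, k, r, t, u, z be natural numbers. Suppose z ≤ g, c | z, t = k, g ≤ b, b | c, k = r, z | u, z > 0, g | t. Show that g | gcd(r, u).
t = k and k = r, hence t = r. From g | t, g | r. From b | c and c | z, b | z. Since z > 0, b ≤ z. g ≤ b, so g ≤ z. Because z ≤ g, z = g. Because z | u, g | u. g | r, so g | gcd(r, u).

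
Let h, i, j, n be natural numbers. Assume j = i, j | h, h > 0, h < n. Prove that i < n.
j | h and h > 0, hence j ≤ h. Since j = i, i ≤ h. Because h < n, i < n.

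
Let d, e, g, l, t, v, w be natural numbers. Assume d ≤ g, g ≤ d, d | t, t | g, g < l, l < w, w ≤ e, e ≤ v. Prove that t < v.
d ≤ g and g ≤ d, thus d = g. Since d | t, g | t. t | g, so g = t. w ≤ e and e ≤ v, so w ≤ v. l < w, so l < v. Because g < l, g < v. g = t, so t < v.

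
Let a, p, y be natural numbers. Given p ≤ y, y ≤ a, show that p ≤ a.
p ≤ y and y ≤ a. By transitivity, p ≤ a.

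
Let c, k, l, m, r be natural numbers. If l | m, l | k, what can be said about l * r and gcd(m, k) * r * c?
l * r | gcd(m, k) * r * c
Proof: l | m and l | k, hence l | gcd(m, k). Then l * r | gcd(m, k) * r. Then l * r | gcd(m, k) * r * c.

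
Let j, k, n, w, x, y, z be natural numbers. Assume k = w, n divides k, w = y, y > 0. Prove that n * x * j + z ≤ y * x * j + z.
From k = w and w = y, k = y. n divides k, so n divides y. Since y > 0, n ≤ y. By multiplying by a non-negative, n * x ≤ y * x. By multiplying by a non-negative, n * x * j ≤ y * x * j. Then n * x * j + z ≤ y * x * j + z.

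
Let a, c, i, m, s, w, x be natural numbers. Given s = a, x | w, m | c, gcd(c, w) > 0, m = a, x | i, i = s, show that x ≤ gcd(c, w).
i = s and s = a, hence i = a. Since x | i, x | a. m = a and m | c, thus a | c. x | a, so x | c. From x | w, x | gcd(c, w). From gcd(c, w) > 0, x ≤ gcd(c, w).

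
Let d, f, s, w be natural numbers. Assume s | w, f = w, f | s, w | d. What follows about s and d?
s | d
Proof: From f = w and f | s, w | s. s | w, so w = s. Since w | d, s | d.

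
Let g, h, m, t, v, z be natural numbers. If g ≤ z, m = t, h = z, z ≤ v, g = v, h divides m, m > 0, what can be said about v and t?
v ≤ t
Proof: Because g = v and g ≤ z, v ≤ z. Since z ≤ v, z = v. Since h = z, h = v. Because h divides m and m > 0, h ≤ m. Since m = t, h ≤ t. h = v, so v ≤ t.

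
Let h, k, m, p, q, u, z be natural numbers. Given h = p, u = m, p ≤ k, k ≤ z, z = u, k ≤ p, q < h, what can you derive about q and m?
q < m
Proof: h = p and q < h, thus q < p. Since z = u and u = m, z = m. k ≤ p and p ≤ k, hence k = p. Since k ≤ z, p ≤ z. Since z = m, p ≤ m. Since q < p, q < m.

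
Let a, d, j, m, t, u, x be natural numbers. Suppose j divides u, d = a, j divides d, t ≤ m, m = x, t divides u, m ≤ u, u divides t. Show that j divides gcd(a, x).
Because d = a and j divides d, j divides a. t divides u and u divides t, hence t = u. t ≤ m, so u ≤ m. Since m ≤ u, u = m. m = x, so u = x. Since j divides u, j divides x. j divides a, so j divides gcd(a, x).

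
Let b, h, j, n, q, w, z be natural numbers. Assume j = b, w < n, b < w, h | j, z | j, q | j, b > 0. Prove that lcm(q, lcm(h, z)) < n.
h | j and z | j, so lcm(h, z) | j. Since q | j, lcm(q, lcm(h, z)) | j. j = b, so lcm(q, lcm(h, z)) | b. Because b > 0, lcm(q, lcm(h, z)) ≤ b. b < w and w < n, so b < n. lcm(q, lcm(h, z)) ≤ b, so lcm(q, lcm(h, z)) < n.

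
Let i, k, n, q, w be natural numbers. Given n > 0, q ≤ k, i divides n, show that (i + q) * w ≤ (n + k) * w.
From i divides n and n > 0, i ≤ n. Because q ≤ k, i + q ≤ n + k. By multiplying by a non-negative, (i + q) * w ≤ (n + k) * w.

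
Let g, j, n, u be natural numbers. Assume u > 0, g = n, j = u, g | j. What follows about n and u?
n ≤ u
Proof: j = u and g | j, thus g | u. u > 0, so g ≤ u. g = n, so n ≤ u.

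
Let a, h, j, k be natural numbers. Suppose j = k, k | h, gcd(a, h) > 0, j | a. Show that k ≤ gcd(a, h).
j = k and j | a, thus k | a. k | h, so k | gcd(a, h). Since gcd(a, h) > 0, k ≤ gcd(a, h).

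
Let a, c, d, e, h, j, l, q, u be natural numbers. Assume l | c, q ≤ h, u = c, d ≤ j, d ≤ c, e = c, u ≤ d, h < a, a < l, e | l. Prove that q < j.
Since q ≤ h and h < a, q < a. Since u = c and u ≤ d, c ≤ d. d ≤ c, so d = c. e = c and e | l, therefore c | l. Since l | c, c = l. Since d = c, d = l. d ≤ j, so l ≤ j. Since a < l, a < j. Since q < a, q < j.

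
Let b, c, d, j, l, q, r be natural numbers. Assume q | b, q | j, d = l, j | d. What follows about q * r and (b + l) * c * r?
q * r | (b + l) * c * r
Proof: Because q | j and j | d, q | d. Because d = l, q | l. q | b, so q | b + l. Then q | (b + l) * c. Then q * r | (b + l) * c * r.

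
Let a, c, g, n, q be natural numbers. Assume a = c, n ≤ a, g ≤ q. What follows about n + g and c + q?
n + g ≤ c + q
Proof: Since a = c and n ≤ a, n ≤ c. g ≤ q, so n + g ≤ c + q.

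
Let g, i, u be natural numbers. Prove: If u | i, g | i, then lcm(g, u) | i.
Since g | i and u | i, because lcm divides any common multiple, lcm(g, u) | i.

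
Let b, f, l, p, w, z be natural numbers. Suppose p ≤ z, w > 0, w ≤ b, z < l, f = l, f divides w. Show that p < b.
From f = l and f divides w, l divides w. Because w > 0, l ≤ w. z < l, so z < w. w ≤ b, so z < b. Since p ≤ z, p < b.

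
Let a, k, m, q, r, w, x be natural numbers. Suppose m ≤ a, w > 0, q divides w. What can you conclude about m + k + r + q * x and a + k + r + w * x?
m + k + r + q * x ≤ a + k + r + w * x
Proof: m ≤ a, thus m + k ≤ a + k. Then m + k + r ≤ a + k + r. q divides w and w > 0, thus q ≤ w. By multiplying by a non-negative, q * x ≤ w * x. Because m + k + r ≤ a + k + r, m + k + r + q * x ≤ a + k + r + w * x.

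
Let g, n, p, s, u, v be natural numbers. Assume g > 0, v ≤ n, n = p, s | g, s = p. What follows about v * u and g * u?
v * u ≤ g * u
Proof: Because n = p and v ≤ n, v ≤ p. s = p and s | g, therefore p | g. Since g > 0, p ≤ g. v ≤ p, so v ≤ g. Then v * u ≤ g * u.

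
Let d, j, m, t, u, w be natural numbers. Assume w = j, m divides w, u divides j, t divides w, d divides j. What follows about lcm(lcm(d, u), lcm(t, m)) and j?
lcm(lcm(d, u), lcm(t, m)) divides j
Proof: d divides j and u divides j, thus lcm(d, u) divides j. t divides w and m divides w, hence lcm(t, m) divides w. Since w = j, lcm(t, m) divides j. Since lcm(d, u) divides j, lcm(lcm(d, u), lcm(t, m)) divides j.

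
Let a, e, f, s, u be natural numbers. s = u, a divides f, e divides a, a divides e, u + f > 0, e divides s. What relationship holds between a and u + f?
a ≤ u + f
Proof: e divides a and a divides e, therefore e = a. s = u and e divides s, therefore e divides u. e = a, so a divides u. a divides f, so a divides u + f. Since u + f > 0, a ≤ u + f.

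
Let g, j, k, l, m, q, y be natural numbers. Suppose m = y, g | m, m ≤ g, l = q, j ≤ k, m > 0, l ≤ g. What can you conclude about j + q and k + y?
j + q ≤ k + y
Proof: From g | m and m > 0, g ≤ m. Since m ≤ g, g = m. Since m = y, g = y. l = q and l ≤ g, so q ≤ g. g = y, so q ≤ y. Since j ≤ k, j + q ≤ k + y.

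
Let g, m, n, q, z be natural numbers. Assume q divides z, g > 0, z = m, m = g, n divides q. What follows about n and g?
n ≤ g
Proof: Because z = m and m = g, z = g. n divides q and q divides z, therefore n divides z. Because z = g, n divides g. Since g > 0, n ≤ g.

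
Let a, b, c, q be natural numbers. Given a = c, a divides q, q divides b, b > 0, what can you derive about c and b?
c ≤ b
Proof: a divides q and q divides b, thus a divides b. Since b > 0, a ≤ b. a = c, so c ≤ b.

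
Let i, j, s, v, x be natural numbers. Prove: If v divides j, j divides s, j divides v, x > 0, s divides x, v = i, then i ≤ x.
Because j divides v and v divides j, j = v. v = i, so j = i. j divides s and s divides x, thus j divides x. j = i, so i divides x. Since x > 0, i ≤ x.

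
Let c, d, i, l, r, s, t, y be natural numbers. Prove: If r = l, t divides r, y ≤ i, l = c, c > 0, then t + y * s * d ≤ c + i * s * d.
r = l and l = c, hence r = c. From t divides r, t divides c. From c > 0, t ≤ c. Because y ≤ i, by multiplying by a non-negative, y * s ≤ i * s. By multiplying by a non-negative, y * s * d ≤ i * s * d. Since t ≤ c, t + y * s * d ≤ c + i * s * d.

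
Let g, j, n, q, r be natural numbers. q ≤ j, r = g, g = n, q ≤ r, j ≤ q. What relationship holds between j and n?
j ≤ n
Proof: From q ≤ j and j ≤ q, q = j. r = g and g = n, so r = n. q ≤ r, so q ≤ n. q = j, so j ≤ n.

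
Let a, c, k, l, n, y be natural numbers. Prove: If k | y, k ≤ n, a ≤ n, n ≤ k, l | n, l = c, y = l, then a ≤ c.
Since k ≤ n and n ≤ k, k = n. Since y = l and k | y, k | l. k = n, so n | l. l | n, so n = l. Because l = c, n = c. Since a ≤ n, a ≤ c.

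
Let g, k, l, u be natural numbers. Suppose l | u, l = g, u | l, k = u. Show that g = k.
u | l and l | u, therefore u = l. Because k = u, k = l. Since l = g, k = g. Then g = k.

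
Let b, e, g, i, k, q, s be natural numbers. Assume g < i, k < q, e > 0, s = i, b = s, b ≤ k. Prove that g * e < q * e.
b = s and b ≤ k, thus s ≤ k. Because k < q, s < q. s = i, so i < q. g < i, so g < q. Because e > 0, g * e < q * e.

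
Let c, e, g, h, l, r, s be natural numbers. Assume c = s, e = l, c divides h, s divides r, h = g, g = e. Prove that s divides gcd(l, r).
g = e and e = l, hence g = l. h = g and c divides h, hence c divides g. g = l, so c divides l. c = s, so s divides l. Because s divides r, s divides gcd(l, r).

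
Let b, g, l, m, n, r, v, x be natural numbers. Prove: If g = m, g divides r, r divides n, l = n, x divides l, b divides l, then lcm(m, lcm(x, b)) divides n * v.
g divides r and r divides n, so g divides n. g = m, so m divides n. x divides l and b divides l, hence lcm(x, b) divides l. Since l = n, lcm(x, b) divides n. m divides n, so lcm(m, lcm(x, b)) divides n. Then lcm(m, lcm(x, b)) divides n * v.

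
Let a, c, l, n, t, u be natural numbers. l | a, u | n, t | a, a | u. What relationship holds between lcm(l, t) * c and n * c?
lcm(l, t) * c | n * c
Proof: l | a and t | a, hence lcm(l, t) | a. a | u, so lcm(l, t) | u. u | n, so lcm(l, t) | n. Then lcm(l, t) * c | n * c.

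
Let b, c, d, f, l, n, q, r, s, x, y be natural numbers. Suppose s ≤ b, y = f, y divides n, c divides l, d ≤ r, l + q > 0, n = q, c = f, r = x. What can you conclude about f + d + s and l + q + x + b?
f + d + s ≤ l + q + x + b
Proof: c = f and c divides l, hence f divides l. n = q and y divides n, therefore y divides q. y = f, so f divides q. Because f divides l, f divides l + q. l + q > 0, so f ≤ l + q. r = x and d ≤ r, so d ≤ x. From f ≤ l + q, f + d ≤ l + q + x. s ≤ b, so f + d + s ≤ l + q + x + b.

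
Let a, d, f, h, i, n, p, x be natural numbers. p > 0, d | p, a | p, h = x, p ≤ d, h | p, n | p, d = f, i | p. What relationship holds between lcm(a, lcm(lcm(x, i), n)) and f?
lcm(a, lcm(lcm(x, i), n)) | f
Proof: d | p and p > 0, so d ≤ p. p ≤ d, so p = d. d = f, so p = f. h = x and h | p, hence x | p. Since i | p, lcm(x, i) | p. Since n | p, lcm(lcm(x, i), n) | p. Because a | p, lcm(a, lcm(lcm(x, i), n)) | p. Since p = f, lcm(a, lcm(lcm(x, i), n)) | f.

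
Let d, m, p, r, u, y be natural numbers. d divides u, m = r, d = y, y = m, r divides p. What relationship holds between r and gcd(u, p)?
r divides gcd(u, p)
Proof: y = m and m = r, therefore y = r. d = y and d divides u, thus y divides u. y = r, so r divides u. Since r divides p, r divides gcd(u, p).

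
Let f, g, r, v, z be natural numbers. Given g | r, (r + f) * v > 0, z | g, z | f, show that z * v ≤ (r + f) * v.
z | g and g | r, thus z | r. z | f, so z | r + f. Then z * v | (r + f) * v. Since (r + f) * v > 0, z * v ≤ (r + f) * v.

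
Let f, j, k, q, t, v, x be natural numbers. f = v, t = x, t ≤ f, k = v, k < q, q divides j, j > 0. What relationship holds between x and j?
x < j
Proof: t = x and t ≤ f, therefore x ≤ f. Since f = v, x ≤ v. k = v and k < q, hence v < q. Since q divides j and j > 0, q ≤ j. Since v < q, v < j. Since x ≤ v, x < j.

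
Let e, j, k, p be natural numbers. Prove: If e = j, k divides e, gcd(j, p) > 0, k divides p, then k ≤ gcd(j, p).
e = j and k divides e, thus k divides j. Since k divides p, k divides gcd(j, p). gcd(j, p) > 0, so k ≤ gcd(j, p).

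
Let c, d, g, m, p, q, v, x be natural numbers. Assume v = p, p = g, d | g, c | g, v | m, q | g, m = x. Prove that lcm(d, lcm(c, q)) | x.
c | g and q | g, hence lcm(c, q) | g. d | g, so lcm(d, lcm(c, q)) | g. Since v = p and v | m, p | m. From p = g, g | m. lcm(d, lcm(c, q)) | g, so lcm(d, lcm(c, q)) | m. Since m = x, lcm(d, lcm(c, q)) | x.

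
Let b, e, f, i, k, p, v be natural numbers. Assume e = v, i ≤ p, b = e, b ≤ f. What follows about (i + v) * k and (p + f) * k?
(i + v) * k ≤ (p + f) * k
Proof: b = e and e = v, therefore b = v. From b ≤ f, v ≤ f. i ≤ p, so i + v ≤ p + f. By multiplying by a non-negative, (i + v) * k ≤ (p + f) * k.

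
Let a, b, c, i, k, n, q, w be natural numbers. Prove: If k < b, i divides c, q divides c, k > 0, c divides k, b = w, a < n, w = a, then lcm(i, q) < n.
b = w and w = a, so b = a. From i divides c and q divides c, lcm(i, q) divides c. Since c divides k, lcm(i, q) divides k. k > 0, so lcm(i, q) ≤ k. k < b, so lcm(i, q) < b. Since b = a, lcm(i, q) < a. Since a < n, lcm(i, q) < n.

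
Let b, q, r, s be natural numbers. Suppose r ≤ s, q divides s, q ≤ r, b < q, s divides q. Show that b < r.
Since s divides q and q divides s, s = q. Since r ≤ s, r ≤ q. q ≤ r, so q = r. b < q, so b < r.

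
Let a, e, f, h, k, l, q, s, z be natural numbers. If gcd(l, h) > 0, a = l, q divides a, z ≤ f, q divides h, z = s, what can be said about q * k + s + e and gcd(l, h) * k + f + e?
q * k + s + e ≤ gcd(l, h) * k + f + e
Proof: a = l and q divides a, therefore q divides l. q divides h, so q divides gcd(l, h). Since gcd(l, h) > 0, q ≤ gcd(l, h). By multiplying by a non-negative, q * k ≤ gcd(l, h) * k. Because z = s and z ≤ f, s ≤ f. Then s + e ≤ f + e. Because q * k ≤ gcd(l, h) * k, q * k + s + e ≤ gcd(l, h) * k + f + e.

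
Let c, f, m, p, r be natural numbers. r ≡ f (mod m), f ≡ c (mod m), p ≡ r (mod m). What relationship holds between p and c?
p ≡ c (mod m)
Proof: Because p ≡ r (mod m) and r ≡ f (mod m), p ≡ f (mod m). f ≡ c (mod m), so p ≡ c (mod m).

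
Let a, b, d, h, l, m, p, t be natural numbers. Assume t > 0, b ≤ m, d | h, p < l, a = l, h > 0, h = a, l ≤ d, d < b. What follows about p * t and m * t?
p * t < m * t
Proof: h = a and a = l, therefore h = l. From d | h and h > 0, d ≤ h. h = l, so d ≤ l. Since l ≤ d, d = l. Since d < b and b ≤ m, d < m. Because d = l, l < m. Since p < l, p < m. Since t > 0, p * t < m * t.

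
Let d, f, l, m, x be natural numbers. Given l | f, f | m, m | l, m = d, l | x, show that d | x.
Since l | f and f | m, l | m. From m | l, l = m. Since m = d, l = d. Since l | x, d | x.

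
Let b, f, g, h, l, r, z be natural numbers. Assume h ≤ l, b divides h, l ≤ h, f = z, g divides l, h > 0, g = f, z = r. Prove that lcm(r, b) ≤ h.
l ≤ h and h ≤ l, thus l = h. Since f = z and z = r, f = r. Because g = f and g divides l, f divides l. Since f = r, r divides l. Since l = h, r divides h. b divides h, so lcm(r, b) divides h. Since h > 0, lcm(r, b) ≤ h.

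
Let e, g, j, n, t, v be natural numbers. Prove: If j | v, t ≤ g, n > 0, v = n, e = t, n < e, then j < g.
v = n and j | v, so j | n. Since n > 0, j ≤ n. e = t and n < e, therefore n < t. t ≤ g, so n < g. Since j ≤ n, j < g.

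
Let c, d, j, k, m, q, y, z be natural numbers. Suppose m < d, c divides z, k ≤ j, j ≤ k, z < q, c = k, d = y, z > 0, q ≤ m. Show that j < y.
k ≤ j and j ≤ k, hence k = j. Because c = k, c = j. c divides z and z > 0, therefore c ≤ z. Since c = j, j ≤ z. q ≤ m and m < d, so q < d. Since z < q, z < d. Because d = y, z < y. Because j ≤ z, j < y.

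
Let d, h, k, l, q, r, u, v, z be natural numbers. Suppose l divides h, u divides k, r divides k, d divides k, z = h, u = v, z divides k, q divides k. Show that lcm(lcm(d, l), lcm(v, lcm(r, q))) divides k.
From z = h and z divides k, h divides k. Since l divides h, l divides k. d divides k, so lcm(d, l) divides k. u = v and u divides k, therefore v divides k. From r divides k and q divides k, lcm(r, q) divides k. From v divides k, lcm(v, lcm(r, q)) divides k. lcm(d, l) divides k, so lcm(lcm(d, l), lcm(v, lcm(r, q))) divides k.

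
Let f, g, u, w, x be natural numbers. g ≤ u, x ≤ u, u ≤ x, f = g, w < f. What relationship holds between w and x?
w < x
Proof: f = g and w < f, so w < g. u ≤ x and x ≤ u, hence u = x. g ≤ u, so g ≤ x. w < g, so w < x.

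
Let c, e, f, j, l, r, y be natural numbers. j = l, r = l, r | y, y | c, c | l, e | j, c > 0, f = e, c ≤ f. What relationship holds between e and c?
e = c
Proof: r | y and y | c, so r | c. r = l, so l | c. Since c | l, l = c. From j = l, j = c. e | j, so e | c. c > 0, so e ≤ c. f = e and c ≤ f, so c ≤ e. e ≤ c, so e = c.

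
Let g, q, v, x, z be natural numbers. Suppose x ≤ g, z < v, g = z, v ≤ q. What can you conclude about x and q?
x < q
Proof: From g = z and x ≤ g, x ≤ z. From z < v and v ≤ q, z < q. Because x ≤ z, x < q.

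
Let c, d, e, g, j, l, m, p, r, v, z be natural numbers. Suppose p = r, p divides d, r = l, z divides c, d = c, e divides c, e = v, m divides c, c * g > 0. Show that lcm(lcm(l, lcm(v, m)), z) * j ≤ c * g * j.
Since p = r and r = l, p = l. d = c and p divides d, so p divides c. Since p = l, l divides c. Because e = v and e divides c, v divides c. m divides c, so lcm(v, m) divides c. Since l divides c, lcm(l, lcm(v, m)) divides c. z divides c, so lcm(lcm(l, lcm(v, m)), z) divides c. Then lcm(lcm(l, lcm(v, m)), z) divides c * g. Since c * g > 0, lcm(lcm(l, lcm(v, m)), z) ≤ c * g. By multiplying by a non-negative, lcm(lcm(l, lcm(v, m)), z) * j ≤ c * g * j.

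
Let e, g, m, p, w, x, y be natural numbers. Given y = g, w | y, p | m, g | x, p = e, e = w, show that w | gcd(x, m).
y = g and w | y, hence w | g. Since g | x, w | x. p = e and p | m, so e | m. e = w, so w | m. w | x, so w | gcd(x, m).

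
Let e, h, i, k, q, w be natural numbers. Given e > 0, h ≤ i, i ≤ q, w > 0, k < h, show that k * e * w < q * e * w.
From h ≤ i and i ≤ q, h ≤ q. k < h, so k < q. Since e > 0, by multiplying by a positive, k * e < q * e. Combining with w > 0, by multiplying by a positive, k * e * w < q * e * w.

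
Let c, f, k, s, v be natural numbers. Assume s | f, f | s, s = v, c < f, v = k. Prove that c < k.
From f | s and s | f, f = s. Since s = v, f = v. Because v = k, f = k. c < f, so c < k.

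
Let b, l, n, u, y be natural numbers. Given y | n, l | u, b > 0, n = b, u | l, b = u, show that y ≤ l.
u | l and l | u, so u = l. Because n = b and y | n, y | b. Since b > 0, y ≤ b. b = u, so y ≤ u. u = l, so y ≤ l.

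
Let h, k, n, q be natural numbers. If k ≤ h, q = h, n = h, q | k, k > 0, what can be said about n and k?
n = k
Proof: q = h and q | k, therefore h | k. k > 0, so h ≤ k. k ≤ h, so h = k. n = h, so n = k.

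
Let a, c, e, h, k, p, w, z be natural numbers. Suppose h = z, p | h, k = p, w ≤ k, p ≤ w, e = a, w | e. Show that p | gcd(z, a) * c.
h = z and p | h, hence p | z. From k = p and w ≤ k, w ≤ p. Since p ≤ w, w = p. e = a and w | e, so w | a. w = p, so p | a. p | z, so p | gcd(z, a). Then p | gcd(z, a) * c.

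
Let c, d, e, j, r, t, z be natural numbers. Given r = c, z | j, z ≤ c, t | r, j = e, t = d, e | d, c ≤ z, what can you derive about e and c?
e = c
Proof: r = c and t | r, therefore t | c. Since t = d, d | c. e | d, so e | c. z ≤ c and c ≤ z, thus z = c. z | j, so c | j. j = e, so c | e. Since e | c, e = c.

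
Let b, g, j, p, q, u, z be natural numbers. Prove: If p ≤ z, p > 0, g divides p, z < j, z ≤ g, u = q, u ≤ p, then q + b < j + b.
u = q and u ≤ p, therefore q ≤ p. g divides p and p > 0, hence g ≤ p. Since z ≤ g, z ≤ p. p ≤ z, so z = p. z < j, so p < j. Because q ≤ p, q < j. Then q + b < j + b.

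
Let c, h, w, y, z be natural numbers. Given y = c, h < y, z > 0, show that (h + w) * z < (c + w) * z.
y = c and h < y, so h < c. Then h + w < c + w. Since z > 0, by multiplying by a positive, (h + w) * z < (c + w) * z.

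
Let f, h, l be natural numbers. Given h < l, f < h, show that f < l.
f < h and h < l. By transitivity, f < l.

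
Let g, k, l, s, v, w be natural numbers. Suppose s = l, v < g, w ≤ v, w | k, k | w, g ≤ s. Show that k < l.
Since w | k and k | w, w = k. v < g and g ≤ s, thus v < s. s = l, so v < l. From w ≤ v, w < l. Because w = k, k < l.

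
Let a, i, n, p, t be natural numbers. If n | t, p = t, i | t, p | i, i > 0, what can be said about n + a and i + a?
n + a ≤ i + a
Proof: p = t and p | i, therefore t | i. Because i | t, t = i. n | t, so n | i. i > 0, so n ≤ i. Then n + a ≤ i + a.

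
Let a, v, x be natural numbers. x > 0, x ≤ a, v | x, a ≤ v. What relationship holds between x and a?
x = a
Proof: Because v | x and x > 0, v ≤ x. Since a ≤ v, a ≤ x. Since x ≤ a, a = x. Then x = a.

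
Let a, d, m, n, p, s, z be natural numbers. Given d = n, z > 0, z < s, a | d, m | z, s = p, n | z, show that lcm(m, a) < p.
d = n and a | d, hence a | n. n | z, so a | z. From m | z, lcm(m, a) | z. z > 0, so lcm(m, a) ≤ z. Because s = p and z < s, z < p. From lcm(m, a) ≤ z, lcm(m, a) < p.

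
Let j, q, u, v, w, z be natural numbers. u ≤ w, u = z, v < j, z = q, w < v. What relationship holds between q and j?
q < j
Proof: u = z and z = q, so u = q. Because u ≤ w and w < v, u < v. u = q, so q < v. Since v < j, q < j.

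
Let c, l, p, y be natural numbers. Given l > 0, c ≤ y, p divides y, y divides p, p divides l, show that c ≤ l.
Because p divides y and y divides p, p = y. Since p divides l, y divides l. Since l > 0, y ≤ l. c ≤ y, so c ≤ l.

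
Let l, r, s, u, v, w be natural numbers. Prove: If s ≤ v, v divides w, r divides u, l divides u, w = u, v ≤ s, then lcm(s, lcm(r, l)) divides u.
Because v ≤ s and s ≤ v, v = s. w = u and v divides w, so v divides u. Since v = s, s divides u. r divides u and l divides u, so lcm(r, l) divides u. Since s divides u, lcm(s, lcm(r, l)) divides u.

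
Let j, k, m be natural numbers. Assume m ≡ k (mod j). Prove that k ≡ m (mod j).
m ≡ k (mod j). By symmetry, k ≡ m (mod j).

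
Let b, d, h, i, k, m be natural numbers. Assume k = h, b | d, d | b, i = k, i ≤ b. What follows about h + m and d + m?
h + m ≤ d + m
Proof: Because b | d and d | b, b = d. i = k and k = h, therefore i = h. i ≤ b, so h ≤ b. b = d, so h ≤ d. Then h + m ≤ d + m.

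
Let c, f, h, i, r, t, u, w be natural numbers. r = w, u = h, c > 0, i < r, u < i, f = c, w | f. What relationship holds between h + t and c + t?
h + t < c + t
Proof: Since u = h and u < i, h < i. From r = w and i < r, i < w. Since h < i, h < w. From f = c and w | f, w | c. Since c > 0, w ≤ c. Since h < w, h < c. Then h + t < c + t.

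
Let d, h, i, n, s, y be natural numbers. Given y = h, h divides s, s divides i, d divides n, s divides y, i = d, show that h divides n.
Since y = h and s divides y, s divides h. h divides s, so s = h. From i = d and s divides i, s divides d. d divides n, so s divides n. Since s = h, h divides n.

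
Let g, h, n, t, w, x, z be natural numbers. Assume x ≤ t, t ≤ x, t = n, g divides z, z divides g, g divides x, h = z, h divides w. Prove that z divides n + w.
Since x ≤ t and t ≤ x, x = t. t = n, so x = n. g divides z and z divides g, therefore g = z. g divides x, so z divides x. x = n, so z divides n. h = z and h divides w, therefore z divides w. Since z divides n, z divides n + w.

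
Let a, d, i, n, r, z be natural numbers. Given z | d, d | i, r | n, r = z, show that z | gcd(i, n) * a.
z | d and d | i, thus z | i. r = z and r | n, hence z | n. z | i, so z | gcd(i, n). Then z | gcd(i, n) * a.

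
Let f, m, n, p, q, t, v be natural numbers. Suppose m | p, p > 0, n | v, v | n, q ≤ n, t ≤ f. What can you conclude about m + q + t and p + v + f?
m + q + t ≤ p + v + f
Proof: Since m | p and p > 0, m ≤ p. n | v and v | n, therefore n = v. Since q ≤ n, q ≤ v. Since m ≤ p, m + q ≤ p + v. t ≤ f, so m + q + t ≤ p + v + f.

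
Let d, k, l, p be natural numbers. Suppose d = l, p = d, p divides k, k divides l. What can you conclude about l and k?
l = k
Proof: Since p = d and p divides k, d divides k. d = l, so l divides k. Since k divides l, l = k.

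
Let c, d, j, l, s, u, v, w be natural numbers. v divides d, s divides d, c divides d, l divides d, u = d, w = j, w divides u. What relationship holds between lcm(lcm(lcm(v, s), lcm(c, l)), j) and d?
lcm(lcm(lcm(v, s), lcm(c, l)), j) divides d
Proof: From v divides d and s divides d, lcm(v, s) divides d. Since c divides d and l divides d, lcm(c, l) divides d. lcm(v, s) divides d, so lcm(lcm(v, s), lcm(c, l)) divides d. w = j and w divides u, so j divides u. Since u = d, j divides d. lcm(lcm(v, s), lcm(c, l)) divides d, so lcm(lcm(lcm(v, s), lcm(c, l)), j) divides d.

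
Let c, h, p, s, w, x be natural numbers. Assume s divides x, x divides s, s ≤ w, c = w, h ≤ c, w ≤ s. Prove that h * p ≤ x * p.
From w ≤ s and s ≤ w, w = s. From c = w, c = s. Since s divides x and x divides s, s = x. Since c = s, c = x. h ≤ c, so h ≤ x. By multiplying by a non-negative, h * p ≤ x * p.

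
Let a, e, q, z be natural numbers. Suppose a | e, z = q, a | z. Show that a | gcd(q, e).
Since z = q and a | z, a | q. a | e, so a | gcd(q, e).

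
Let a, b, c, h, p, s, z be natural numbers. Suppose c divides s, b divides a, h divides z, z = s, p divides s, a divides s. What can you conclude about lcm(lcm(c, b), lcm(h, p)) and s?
lcm(lcm(c, b), lcm(h, p)) divides s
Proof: b divides a and a divides s, hence b divides s. c divides s, so lcm(c, b) divides s. z = s and h divides z, therefore h divides s. From p divides s, lcm(h, p) divides s. lcm(c, b) divides s, so lcm(lcm(c, b), lcm(h, p)) divides s.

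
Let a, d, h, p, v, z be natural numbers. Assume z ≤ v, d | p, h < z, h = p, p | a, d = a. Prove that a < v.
From d = a and d | p, a | p. Since p | a, p = a. h = p, so h = a. h < z and z ≤ v, therefore h < v. Since h = a, a < v.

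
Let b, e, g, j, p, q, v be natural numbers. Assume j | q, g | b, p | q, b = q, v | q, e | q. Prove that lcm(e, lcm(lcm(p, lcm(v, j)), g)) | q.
From v | q and j | q, lcm(v, j) | q. p | q, so lcm(p, lcm(v, j)) | q. b = q and g | b, so g | q. Because lcm(p, lcm(v, j)) | q, lcm(lcm(p, lcm(v, j)), g) | q. Since e | q, lcm(e, lcm(lcm(p, lcm(v, j)), g)) | q.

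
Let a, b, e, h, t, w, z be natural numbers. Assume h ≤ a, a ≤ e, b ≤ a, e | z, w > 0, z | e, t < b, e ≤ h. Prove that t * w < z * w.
e ≤ h and h ≤ a, therefore e ≤ a. a ≤ e, so a = e. Because e | z and z | e, e = z. Since a = e, a = z. b ≤ a, so b ≤ z. t < b, so t < z. Since w > 0, t * w < z * w.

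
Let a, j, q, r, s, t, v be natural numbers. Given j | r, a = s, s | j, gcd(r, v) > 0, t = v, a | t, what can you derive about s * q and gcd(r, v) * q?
s * q ≤ gcd(r, v) * q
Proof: s | j and j | r, hence s | r. t = v and a | t, therefore a | v. Because a = s, s | v. Since s | r, s | gcd(r, v). gcd(r, v) > 0, so s ≤ gcd(r, v). Then s * q ≤ gcd(r, v) * q.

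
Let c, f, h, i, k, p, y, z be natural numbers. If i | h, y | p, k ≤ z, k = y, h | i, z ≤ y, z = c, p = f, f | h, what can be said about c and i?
c | i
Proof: Because k = y and k ≤ z, y ≤ z. Because z ≤ y, y = z. Since z = c, y = c. Since y | p, c | p. Since p = f, c | f. h | i and i | h, thus h = i. From f | h, f | i. Because c | f, c | i.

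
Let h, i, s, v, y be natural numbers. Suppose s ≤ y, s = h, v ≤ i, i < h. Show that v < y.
Because v ≤ i and i < h, v < h. From s = h and s ≤ y, h ≤ y. Since v < h, v < y.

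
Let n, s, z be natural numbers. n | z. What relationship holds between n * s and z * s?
n * s | z * s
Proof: n | z. By multiplying both sides, n * s | z * s.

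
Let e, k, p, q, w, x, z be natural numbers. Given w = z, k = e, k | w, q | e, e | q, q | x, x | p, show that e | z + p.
k = e and k | w, hence e | w. Since w = z, e | z. q | e and e | q, therefore q = e. Since q | x, e | x. Since x | p, e | p. Since e | z, e | z + p.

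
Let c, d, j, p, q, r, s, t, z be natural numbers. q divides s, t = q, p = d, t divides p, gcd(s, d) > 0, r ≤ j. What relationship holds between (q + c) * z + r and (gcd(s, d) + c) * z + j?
(q + c) * z + r ≤ (gcd(s, d) + c) * z + j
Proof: p = d and t divides p, hence t divides d. Since t = q, q divides d. Since q divides s, q divides gcd(s, d). Since gcd(s, d) > 0, q ≤ gcd(s, d). Then q + c ≤ gcd(s, d) + c. By multiplying by a non-negative, (q + c) * z ≤ (gcd(s, d) + c) * z. r ≤ j, so (q + c) * z + r ≤ (gcd(s, d) + c) * z + j.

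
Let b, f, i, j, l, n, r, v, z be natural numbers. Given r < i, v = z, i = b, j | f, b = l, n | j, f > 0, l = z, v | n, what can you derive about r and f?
r < f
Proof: b = l and l = z, thus b = z. Since i = b and r < i, r < b. Since b = z, r < z. v = z and v | n, therefore z | n. Because n | j and j | f, n | f. Since z | n, z | f. Since f > 0, z ≤ f. Since r < z, r < f.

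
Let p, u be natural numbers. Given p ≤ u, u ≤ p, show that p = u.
p ≤ u and u ≤ p. By antisymmetry, p = u.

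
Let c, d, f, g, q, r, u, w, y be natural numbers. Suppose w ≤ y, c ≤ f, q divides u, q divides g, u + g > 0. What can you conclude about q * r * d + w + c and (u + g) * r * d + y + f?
q * r * d + w + c ≤ (u + g) * r * d + y + f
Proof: q divides u and q divides g, hence q divides u + g. Since u + g > 0, q ≤ u + g. By multiplying by a non-negative, q * r ≤ (u + g) * r. By multiplying by a non-negative, q * r * d ≤ (u + g) * r * d. w ≤ y and c ≤ f, so w + c ≤ y + f. Since q * r * d ≤ (u + g) * r * d, q * r * d + w + c ≤ (u + g) * r * d + y + f.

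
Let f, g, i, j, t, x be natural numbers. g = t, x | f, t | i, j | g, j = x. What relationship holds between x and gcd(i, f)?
x | gcd(i, f)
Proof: From j = x and j | g, x | g. Since g = t, x | t. t | i, so x | i. Since x | f, x | gcd(i, f).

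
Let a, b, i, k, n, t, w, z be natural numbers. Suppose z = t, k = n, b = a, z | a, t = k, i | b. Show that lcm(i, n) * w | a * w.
b = a and i | b, hence i | a. t = k and k = n, thus t = n. Because z = t and z | a, t | a. t = n, so n | a. Since i | a, lcm(i, n) | a. Then lcm(i, n) * w | a * w.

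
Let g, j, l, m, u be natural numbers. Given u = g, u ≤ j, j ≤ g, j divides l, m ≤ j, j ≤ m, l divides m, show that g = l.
u = g and u ≤ j, hence g ≤ j. Since j ≤ g, g = j. Because m ≤ j and j ≤ m, m = j. l divides m, so l divides j. Since j divides l, j = l. Since g = j, g = l.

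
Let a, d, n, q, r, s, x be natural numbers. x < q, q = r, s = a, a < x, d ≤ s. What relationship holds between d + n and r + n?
d + n < r + n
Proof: s = a and d ≤ s, so d ≤ a. From a < x and x < q, a < q. Since d ≤ a, d < q. Since q = r, d < r. Then d + n < r + n.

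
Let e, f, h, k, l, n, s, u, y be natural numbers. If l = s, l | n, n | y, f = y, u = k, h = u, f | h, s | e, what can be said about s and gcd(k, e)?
s | gcd(k, e)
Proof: l = s and l | n, so s | n. n | y, so s | y. h = u and f | h, therefore f | u. Since u = k, f | k. Since f = y, y | k. s | y, so s | k. Since s | e, s | gcd(k, e).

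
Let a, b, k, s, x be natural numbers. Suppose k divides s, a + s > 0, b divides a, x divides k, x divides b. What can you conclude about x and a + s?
x ≤ a + s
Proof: x divides b and b divides a, so x divides a. x divides k and k divides s, hence x divides s. x divides a, so x divides a + s. Since a + s > 0, x ≤ a + s.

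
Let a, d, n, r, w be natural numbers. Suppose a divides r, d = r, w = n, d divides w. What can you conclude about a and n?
a divides n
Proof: Since w = n and d divides w, d divides n. Since d = r, r divides n. Because a divides r, a divides n.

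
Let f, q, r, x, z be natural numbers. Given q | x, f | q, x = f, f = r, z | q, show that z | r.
Since x = f and q | x, q | f. f | q, so q = f. f = r, so q = r. z | q, so z | r.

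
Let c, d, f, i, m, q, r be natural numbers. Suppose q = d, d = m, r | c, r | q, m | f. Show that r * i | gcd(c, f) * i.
q = d and d = m, thus q = m. r | q, so r | m. m | f, so r | f. Since r | c, r | gcd(c, f). Then r * i | gcd(c, f) * i.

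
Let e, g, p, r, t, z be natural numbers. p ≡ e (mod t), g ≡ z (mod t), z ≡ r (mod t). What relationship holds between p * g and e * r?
p * g ≡ e * r (mod t)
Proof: Since g ≡ z (mod t) and z ≡ r (mod t), g ≡ r (mod t). Since p ≡ e (mod t), by multiplying congruences, p * g ≡ e * r (mod t).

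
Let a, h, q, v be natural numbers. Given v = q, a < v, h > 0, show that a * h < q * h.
v = q and a < v, thus a < q. Since h > 0, by multiplying by a positive, a * h < q * h.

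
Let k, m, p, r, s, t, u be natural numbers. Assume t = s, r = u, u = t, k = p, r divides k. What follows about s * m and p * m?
s * m divides p * m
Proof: r = u and u = t, thus r = t. k = p and r divides k, thus r divides p. r = t, so t divides p. t = s, so s divides p. Then s * m divides p * m.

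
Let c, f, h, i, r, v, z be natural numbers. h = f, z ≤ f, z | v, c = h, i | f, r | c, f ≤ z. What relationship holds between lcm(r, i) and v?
lcm(r, i) | v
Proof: f ≤ z and z ≤ f, so f = z. Since c = h and h = f, c = f. r | c, so r | f. Since i | f, lcm(r, i) | f. f = z, so lcm(r, i) | z. z | v, so lcm(r, i) | v.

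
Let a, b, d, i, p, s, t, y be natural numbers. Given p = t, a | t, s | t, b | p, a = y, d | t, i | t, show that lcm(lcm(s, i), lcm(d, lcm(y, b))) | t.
Because s | t and i | t, lcm(s, i) | t. a = y and a | t, thus y | t. Since p = t and b | p, b | t. y | t, so lcm(y, b) | t. d | t, so lcm(d, lcm(y, b)) | t. Since lcm(s, i) | t, lcm(lcm(s, i), lcm(d, lcm(y, b))) | t.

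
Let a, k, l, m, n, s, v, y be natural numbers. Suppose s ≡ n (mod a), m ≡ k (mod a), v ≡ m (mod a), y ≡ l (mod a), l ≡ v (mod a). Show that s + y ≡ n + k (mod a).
y ≡ l (mod a) and l ≡ v (mod a), thus y ≡ v (mod a). Since v ≡ m (mod a), y ≡ m (mod a). m ≡ k (mod a), so y ≡ k (mod a). Because s ≡ n (mod a), s + y ≡ n + k (mod a).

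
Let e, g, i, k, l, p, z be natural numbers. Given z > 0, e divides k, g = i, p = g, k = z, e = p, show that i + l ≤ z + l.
Because p = g and g = i, p = i. e = p and e divides k, therefore p divides k. Since k = z, p divides z. From z > 0, p ≤ z. Since p = i, i ≤ z. Then i + l ≤ z + l.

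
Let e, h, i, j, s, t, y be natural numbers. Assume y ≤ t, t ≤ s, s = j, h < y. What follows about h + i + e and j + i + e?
h + i + e < j + i + e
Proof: h < y and y ≤ t, therefore h < t. Since s = j and t ≤ s, t ≤ j. h < t, so h < j. Then h + i < j + i. Then h + i + e < j + i + e.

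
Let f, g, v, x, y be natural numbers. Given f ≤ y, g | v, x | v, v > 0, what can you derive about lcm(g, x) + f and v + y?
lcm(g, x) + f ≤ v + y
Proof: g | v and x | v, so lcm(g, x) | v. Since v > 0, lcm(g, x) ≤ v. Since f ≤ y, lcm(g, x) + f ≤ v + y.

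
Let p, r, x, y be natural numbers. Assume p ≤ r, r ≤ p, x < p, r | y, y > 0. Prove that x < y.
p ≤ r and r ≤ p, thus p = r. x < p, so x < r. r | y and y > 0, therefore r ≤ y. x < r, so x < y.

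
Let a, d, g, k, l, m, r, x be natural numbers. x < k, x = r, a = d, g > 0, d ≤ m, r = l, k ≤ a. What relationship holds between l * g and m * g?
l * g < m * g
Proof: x = r and r = l, therefore x = l. x < k and k ≤ a, so x < a. Since a = d, x < d. Since d ≤ m, x < m. Because x = l, l < m. Since g > 0, by multiplying by a positive, l * g < m * g.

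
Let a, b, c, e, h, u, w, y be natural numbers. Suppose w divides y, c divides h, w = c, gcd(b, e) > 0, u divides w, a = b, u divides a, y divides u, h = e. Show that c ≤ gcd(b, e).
Because w divides y and y divides u, w divides u. Because u divides w, u = w. u divides a, so w divides a. a = b, so w divides b. Since w = c, c divides b. h = e and c divides h, hence c divides e. c divides b, so c divides gcd(b, e). gcd(b, e) > 0, so c ≤ gcd(b, e).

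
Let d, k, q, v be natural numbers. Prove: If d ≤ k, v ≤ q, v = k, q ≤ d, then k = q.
v = k and v ≤ q, hence k ≤ q. Since q ≤ d and d ≤ k, q ≤ k. Because k ≤ q, k = q.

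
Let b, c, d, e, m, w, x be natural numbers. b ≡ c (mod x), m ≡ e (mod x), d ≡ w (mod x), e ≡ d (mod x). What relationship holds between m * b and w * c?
m * b ≡ w * c (mod x)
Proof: m ≡ e (mod x) and e ≡ d (mod x), therefore m ≡ d (mod x). d ≡ w (mod x), so m ≡ w (mod x). From b ≡ c (mod x), by multiplying congruences, m * b ≡ w * c (mod x).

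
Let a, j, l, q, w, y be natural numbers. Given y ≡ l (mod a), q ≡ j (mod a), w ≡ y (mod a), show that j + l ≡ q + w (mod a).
w ≡ y (mod a) and y ≡ l (mod a), hence w ≡ l (mod a). Because q ≡ j (mod a), by adding congruences, q + w ≡ j + l (mod a). Then j + l ≡ q + w (mod a).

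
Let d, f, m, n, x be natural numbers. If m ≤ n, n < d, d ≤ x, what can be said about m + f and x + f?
m + f < x + f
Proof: n < d and d ≤ x, therefore n < x. Since m ≤ n, m < x. Then m + f < x + f.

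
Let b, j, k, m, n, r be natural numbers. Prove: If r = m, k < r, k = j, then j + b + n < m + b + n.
Because k = j and k < r, j < r. Since r = m, j < m. Then j + b < m + b. Then j + b + n < m + b + n.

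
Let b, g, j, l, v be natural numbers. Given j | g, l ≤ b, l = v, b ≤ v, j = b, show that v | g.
l = v and l ≤ b, so v ≤ b. Since b ≤ v, b = v. j = b, so j = v. j | g, so v | g.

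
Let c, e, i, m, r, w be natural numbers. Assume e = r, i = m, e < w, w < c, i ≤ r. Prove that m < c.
i = m and i ≤ r, hence m ≤ r. e < w and w < c, so e < c. Since e = r, r < c. m ≤ r, so m < c.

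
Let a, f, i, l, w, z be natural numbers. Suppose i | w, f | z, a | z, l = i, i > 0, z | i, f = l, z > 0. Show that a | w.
z | i and i > 0, so z ≤ i. Because f = l and l = i, f = i. Since f | z, i | z. z > 0, so i ≤ z. z ≤ i, so z = i. Since a | z, a | i. i | w, so a | w.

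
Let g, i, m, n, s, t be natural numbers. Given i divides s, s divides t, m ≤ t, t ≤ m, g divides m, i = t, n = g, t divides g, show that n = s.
Because m ≤ t and t ≤ m, m = t. g divides m, so g divides t. t divides g, so g = t. n = g, so n = t. i = t and i divides s, so t divides s. s divides t, so t = s. From n = t, n = s.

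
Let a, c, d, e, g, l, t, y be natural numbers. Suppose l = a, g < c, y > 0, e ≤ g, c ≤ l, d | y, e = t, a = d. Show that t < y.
l = a and a = d, thus l = d. Since e ≤ g and g < c, e < c. From e = t, t < c. c ≤ l, so t < l. Since l = d, t < d. Since d | y and y > 0, d ≤ y. Since t < d, t < y.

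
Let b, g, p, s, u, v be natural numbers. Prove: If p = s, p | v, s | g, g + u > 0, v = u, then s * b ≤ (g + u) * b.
Since p = s and p | v, s | v. Because v = u, s | u. From s | g, s | g + u. g + u > 0, so s ≤ g + u. Then s * b ≤ (g + u) * b.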